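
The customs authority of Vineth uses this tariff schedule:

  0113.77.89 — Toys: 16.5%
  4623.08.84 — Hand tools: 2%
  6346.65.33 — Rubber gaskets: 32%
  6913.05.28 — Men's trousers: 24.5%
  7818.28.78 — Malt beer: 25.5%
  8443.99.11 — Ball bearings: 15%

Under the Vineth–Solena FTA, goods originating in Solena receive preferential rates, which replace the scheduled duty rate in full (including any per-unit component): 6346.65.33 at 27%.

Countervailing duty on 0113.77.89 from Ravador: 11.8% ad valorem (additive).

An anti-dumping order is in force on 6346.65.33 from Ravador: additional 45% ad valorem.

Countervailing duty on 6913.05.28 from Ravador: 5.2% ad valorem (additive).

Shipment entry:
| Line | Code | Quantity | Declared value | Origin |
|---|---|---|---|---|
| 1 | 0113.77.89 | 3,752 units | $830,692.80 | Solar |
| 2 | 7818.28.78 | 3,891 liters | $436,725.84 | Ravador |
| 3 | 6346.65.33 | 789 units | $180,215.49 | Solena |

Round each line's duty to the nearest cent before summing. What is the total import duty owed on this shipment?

$297,087.58

Line 1 (0113.77.89, Solar, 3,752 units, $830,692.80):
Base rate for 0113.77.89 is 16.5%.
The additional-duty order on 0113.77.89 targets Ravador, not Solar; it does not apply.
Duty = $830,692.80 × 16.5% = $137,064.31.
Line 2 (7818.28.78, Ravador, 3,891 liters, $436,725.84):
Base rate for 7818.28.78 is 25.5%.
Duty = $436,725.84 × 25.5% = $111,365.09.
Line 3 (6346.65.33, Solena, 789 units, $180,215.49):
Base rate for 6346.65.33 is 32%.
Origin Solena qualifies under the Vineth–Solena agreement and 6346.65.33 is covered: preferential rate 27% applies instead.
The additional-duty order on 6346.65.33 targets Ravador, not Solena; it does not apply.
Duty = $180,215.49 × 27% = $48,658.18.
Total = $137,064.31 + $111,365.09 + $48,658.18 = $297,087.58.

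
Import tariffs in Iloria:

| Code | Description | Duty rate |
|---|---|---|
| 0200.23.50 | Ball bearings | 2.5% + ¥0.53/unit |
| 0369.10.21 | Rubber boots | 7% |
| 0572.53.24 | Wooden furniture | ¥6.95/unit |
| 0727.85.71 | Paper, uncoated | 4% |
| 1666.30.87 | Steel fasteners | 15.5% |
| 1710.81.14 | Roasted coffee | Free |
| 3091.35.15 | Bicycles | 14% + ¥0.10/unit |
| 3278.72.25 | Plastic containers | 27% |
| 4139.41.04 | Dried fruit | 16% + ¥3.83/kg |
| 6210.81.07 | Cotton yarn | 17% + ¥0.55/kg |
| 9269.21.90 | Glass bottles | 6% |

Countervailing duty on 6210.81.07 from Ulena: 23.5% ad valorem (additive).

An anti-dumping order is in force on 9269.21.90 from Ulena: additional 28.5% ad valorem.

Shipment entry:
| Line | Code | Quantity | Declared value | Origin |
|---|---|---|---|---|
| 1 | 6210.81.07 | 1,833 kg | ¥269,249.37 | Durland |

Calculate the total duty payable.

¥46,780.54

Line 1 (6210.81.07, Durland, 1,833 kg, ¥269,249.37):
Base rate for 6210.81.07 is 17% + ¥0.55/kg.
The additional-duty order on 6210.81.07 targets Ulena, not Durland; it does not apply.
Duty = ¥269,249.37 × 17% + 1,833 × ¥0.55 = ¥46,780.54.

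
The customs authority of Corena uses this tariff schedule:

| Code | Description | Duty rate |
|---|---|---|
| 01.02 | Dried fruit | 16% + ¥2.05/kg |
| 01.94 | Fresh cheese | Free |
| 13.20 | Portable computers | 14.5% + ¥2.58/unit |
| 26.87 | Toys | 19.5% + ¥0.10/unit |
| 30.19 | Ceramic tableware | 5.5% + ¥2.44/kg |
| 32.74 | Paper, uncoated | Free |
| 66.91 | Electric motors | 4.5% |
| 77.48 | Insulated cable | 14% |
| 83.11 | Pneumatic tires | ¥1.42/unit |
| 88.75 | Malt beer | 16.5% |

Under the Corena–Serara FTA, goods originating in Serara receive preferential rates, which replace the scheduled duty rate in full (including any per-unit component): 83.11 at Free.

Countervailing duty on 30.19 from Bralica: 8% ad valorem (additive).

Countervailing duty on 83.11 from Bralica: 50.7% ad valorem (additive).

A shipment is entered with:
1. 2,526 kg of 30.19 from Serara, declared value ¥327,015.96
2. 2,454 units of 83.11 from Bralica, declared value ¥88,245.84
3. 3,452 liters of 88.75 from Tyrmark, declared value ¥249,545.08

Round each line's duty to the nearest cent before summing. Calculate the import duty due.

Line 1 (30.19, Serara, 2,526 kg, ¥327,015.96):
Base rate for 30.19 is 5.5% + ¥2.44/kg.
Origin Serara is the FTA partner but 30.19 is not on the preference list; base rate stands.
The additional-duty order on 30.19 targets Bralica, not Serara; it does not apply.
Duty = ¥327,015.96 × 5.5% + 2,526 × ¥2.44 = ¥24,149.32.
Line 2 (83.11, Bralica, 2,454 units, ¥88,245.84):
Base rate for 83.11 is ¥1.42/unit.
83.11 has an FTA preferential rate, but origin Bralica is not Serara; base rate stands.
Additional duty on 83.11 from Bralica: +50.7% ad valorem. Applied ad valorem rate = 50.7%.
Duty = ¥88,245.84 × 50.7% + 2,454 × ¥1.42 = ¥48,225.32.
Line 3 (88.75, Tyrmark, 3,452 liters, ¥249,545.08):
Base rate for 88.75 is 16.5%.
Duty = ¥249,545.08 × 16.5% = ¥41,174.94.
Total = ¥24,149.32 + ¥48,225.32 + ¥41,174.94 = ¥113,549.58.

¥113,549.58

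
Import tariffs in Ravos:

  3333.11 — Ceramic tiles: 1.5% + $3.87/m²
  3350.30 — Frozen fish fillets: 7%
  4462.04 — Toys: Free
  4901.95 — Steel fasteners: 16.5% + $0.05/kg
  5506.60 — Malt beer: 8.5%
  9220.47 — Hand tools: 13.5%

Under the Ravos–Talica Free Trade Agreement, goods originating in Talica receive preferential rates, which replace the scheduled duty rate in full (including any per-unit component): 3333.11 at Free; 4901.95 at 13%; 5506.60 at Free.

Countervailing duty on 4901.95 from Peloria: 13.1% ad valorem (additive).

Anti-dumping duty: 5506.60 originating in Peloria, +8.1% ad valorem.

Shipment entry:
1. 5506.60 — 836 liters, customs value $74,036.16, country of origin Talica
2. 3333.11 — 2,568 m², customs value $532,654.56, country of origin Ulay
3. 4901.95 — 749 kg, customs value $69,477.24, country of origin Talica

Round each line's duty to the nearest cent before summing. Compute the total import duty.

Line 1 (5506.60, Talica, 836 liters, $74,036.16):
Base rate for 5506.60 is 8.5%.
Origin Talica qualifies under the Ravos–Talica agreement and 5506.60 is covered: preferential rate Free applies instead.
The additional-duty order on 5506.60 targets Peloria, not Talica; it does not apply.
Duty = $74,036.16 × 0% = $0.00.
Line 2 (3333.11, Ulay, 2,568 m², $532,654.56):
Base rate for 3333.11 is 1.5% + $3.87/m².
3333.11 has an FTA preferential rate, but origin Ulay is not Talica; base rate stands.
Duty = $532,654.56 × 1.5% + 2,568 × $3.87 = $17,927.98.
Line 3 (4901.95, Talica, 749 kg, $69,477.24):
Base rate for 4901.95 is 16.5% + $0.05/kg.
Origin Talica qualifies under the Ravos–Talica agreement and 4901.95 is covered: preferential rate 13% applies instead.
The additional-duty order on 4901.95 targets Peloria, not Talica; it does not apply.
Duty = $69,477.24 × 13% = $9,032.04.
Total = $0.00 + $17,927.98 + $9,032.04 = $26,960.02.

$26,960.02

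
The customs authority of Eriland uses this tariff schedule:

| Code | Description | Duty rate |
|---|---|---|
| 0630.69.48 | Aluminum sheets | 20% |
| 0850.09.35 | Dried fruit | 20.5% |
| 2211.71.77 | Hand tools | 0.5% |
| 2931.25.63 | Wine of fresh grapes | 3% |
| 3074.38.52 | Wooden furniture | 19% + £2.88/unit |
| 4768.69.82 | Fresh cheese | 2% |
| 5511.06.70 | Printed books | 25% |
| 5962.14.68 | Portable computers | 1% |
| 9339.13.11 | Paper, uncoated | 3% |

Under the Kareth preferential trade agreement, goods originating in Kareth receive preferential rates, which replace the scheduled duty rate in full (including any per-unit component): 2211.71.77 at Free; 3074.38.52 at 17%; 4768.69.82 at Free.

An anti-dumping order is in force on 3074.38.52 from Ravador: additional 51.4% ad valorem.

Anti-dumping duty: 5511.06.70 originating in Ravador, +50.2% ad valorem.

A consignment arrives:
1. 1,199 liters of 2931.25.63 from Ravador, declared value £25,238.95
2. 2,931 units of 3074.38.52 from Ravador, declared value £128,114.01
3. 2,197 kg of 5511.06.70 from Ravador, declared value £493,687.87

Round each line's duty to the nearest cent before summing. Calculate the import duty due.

£470,643.99

Line 1 (2931.25.63, Ravador, 1,199 liters, £25,238.95):
Base rate for 2931.25.63 is 3%.
Duty = £25,238.95 × 3% = £757.17.
Line 2 (3074.38.52, Ravador, 2,931 units, £128,114.01):
Base rate for 3074.38.52 is 19% + £2.88/unit.
3074.38.52 has an FTA preferential rate, but origin Ravador is not Kareth; base rate stands.
Additional duty on 3074.38.52 from Ravador: +51.4%. Applied ad valorem rate: 19% + 51.4% = 70.4%.
Duty = £128,114.01 × 70.4% + 2,931 × £2.88 = £98,633.54.
Line 3 (5511.06.70, Ravador, 2,197 kg, £493,687.87):
Base rate for 5511.06.70 is 25%.
Additional duty on 5511.06.70 from Ravador: +50.2%. Applied ad valorem rate: 25% + 50.2% = 75.2%.
Duty = £493,687.87 × 75.2% = £371,253.28.
Total = £757.17 + £98,633.54 + £371,253.28 = £470,643.99.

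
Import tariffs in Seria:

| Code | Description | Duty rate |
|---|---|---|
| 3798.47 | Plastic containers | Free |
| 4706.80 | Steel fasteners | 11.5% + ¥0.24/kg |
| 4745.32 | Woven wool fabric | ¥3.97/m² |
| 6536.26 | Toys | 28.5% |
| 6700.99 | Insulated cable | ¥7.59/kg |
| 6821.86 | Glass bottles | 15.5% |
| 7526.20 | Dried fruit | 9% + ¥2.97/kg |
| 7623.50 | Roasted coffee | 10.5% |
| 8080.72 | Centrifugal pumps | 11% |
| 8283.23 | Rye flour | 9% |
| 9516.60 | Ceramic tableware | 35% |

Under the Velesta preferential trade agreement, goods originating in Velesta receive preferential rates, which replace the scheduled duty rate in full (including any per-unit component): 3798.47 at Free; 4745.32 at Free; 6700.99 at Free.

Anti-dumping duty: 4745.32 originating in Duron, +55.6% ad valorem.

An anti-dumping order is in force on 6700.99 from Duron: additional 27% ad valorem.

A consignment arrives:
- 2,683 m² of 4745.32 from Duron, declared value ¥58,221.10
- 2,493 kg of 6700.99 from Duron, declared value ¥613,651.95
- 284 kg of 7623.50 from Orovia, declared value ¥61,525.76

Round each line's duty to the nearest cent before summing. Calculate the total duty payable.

Line 1 (4745.32, Duron, 2,683 m², ¥58,221.10):
Base rate for 4745.32 is ¥3.97/m².
4745.32 has an FTA preferential rate, but origin Duron is not Velesta; base rate stands.
Additional duty on 4745.32 from Duron: +55.6% ad valorem. Applied ad valorem rate = 55.6%.
Duty = ¥58,221.10 × 55.6% + 2,683 × ¥3.97 = ¥43,022.44.
Line 2 (6700.99, Duron, 2,493 kg, ¥613,651.95):
Base rate for 6700.99 is ¥7.59/kg.
6700.99 has an FTA preferential rate, but origin Duron is not Velesta; base rate stands.
Additional duty on 6700.99 from Duron: +27% ad valorem. Applied ad valorem rate = 27%.
Duty = ¥613,651.95 × 27% + 2,493 × ¥7.59 = ¥184,607.90.
Line 3 (7623.50, Orovia, 284 kg, ¥61,525.76):
Base rate for 7623.50 is 10.5%.
Duty = ¥61,525.76 × 10.5% = ¥6,460.20.
Total = ¥43,022.44 + ¥184,607.90 + ¥6,460.20 = ¥234,090.54.

¥234,090.54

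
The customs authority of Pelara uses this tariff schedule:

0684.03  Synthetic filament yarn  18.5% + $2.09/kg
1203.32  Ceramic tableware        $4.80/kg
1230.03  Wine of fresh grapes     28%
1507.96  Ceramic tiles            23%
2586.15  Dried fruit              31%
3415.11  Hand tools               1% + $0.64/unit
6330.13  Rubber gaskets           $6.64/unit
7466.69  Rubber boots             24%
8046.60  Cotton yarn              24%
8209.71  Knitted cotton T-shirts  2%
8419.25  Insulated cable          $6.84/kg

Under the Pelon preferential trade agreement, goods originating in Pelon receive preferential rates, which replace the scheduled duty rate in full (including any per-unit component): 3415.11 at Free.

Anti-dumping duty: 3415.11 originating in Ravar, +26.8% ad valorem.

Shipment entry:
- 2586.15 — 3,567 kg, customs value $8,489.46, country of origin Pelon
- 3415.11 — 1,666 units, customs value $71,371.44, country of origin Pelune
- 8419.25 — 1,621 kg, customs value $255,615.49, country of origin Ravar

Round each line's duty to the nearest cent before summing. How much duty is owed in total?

Line 1 (2586.15, Pelon, 3,567 kg, $8,489.46):
Base rate for 2586.15 is 31%.
Origin Pelon is the FTA partner but 2586.15 is not on the preference list; base rate stands.
Duty = $8,489.46 × 31% = $2,631.73.
Line 2 (3415.11, Pelune, 1,666 units, $71,371.44):
Base rate for 3415.11 is 1% + $0.64/unit.
3415.11 has an FTA preferential rate, but origin Pelune is not Pelon; base rate stands.
The additional-duty order on 3415.11 targets Ravar, not Pelune; it does not apply.
Duty = $71,371.44 × 1% + 1,666 × $0.64 = $1,779.95.
Line 3 (8419.25, Ravar, 1,621 kg, $255,615.49):
Base rate for 8419.25 is $6.84/kg.
Duty = 1,621 × $6.84 = $11,087.64.
Total = $2,631.73 + $1,779.95 + $11,087.64 = $15,499.32.

$15,499.32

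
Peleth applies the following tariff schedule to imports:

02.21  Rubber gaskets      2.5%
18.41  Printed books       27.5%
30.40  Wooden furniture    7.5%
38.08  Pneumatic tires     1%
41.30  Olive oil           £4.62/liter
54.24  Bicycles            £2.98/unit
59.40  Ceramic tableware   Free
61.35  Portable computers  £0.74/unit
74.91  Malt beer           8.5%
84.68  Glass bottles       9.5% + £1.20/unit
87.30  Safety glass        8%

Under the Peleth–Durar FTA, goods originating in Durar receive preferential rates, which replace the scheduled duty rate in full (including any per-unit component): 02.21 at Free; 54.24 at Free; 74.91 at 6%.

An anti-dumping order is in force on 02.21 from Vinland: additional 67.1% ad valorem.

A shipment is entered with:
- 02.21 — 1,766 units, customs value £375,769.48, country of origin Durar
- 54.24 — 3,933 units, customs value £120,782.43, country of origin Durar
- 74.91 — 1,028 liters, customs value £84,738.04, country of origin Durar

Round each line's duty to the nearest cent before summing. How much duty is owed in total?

Line 1 (02.21, Durar, 1,766 units, £375,769.48):
Base rate for 02.21 is 2.5%.
Origin Durar qualifies under the Peleth–Durar agreement and 02.21 is covered: preferential rate Free applies instead.
The additional-duty order on 02.21 targets Vinland, not Durar; it does not apply.
Duty = £375,769.48 × 0% = £0.00.
Line 2 (54.24, Durar, 3,933 units, £120,782.43):
Base rate for 54.24 is £2.98/unit.
Origin Durar qualifies under the Peleth–Durar agreement and 54.24 is covered: preferential rate Free applies instead.
Duty = £120,782.43 × 0% = £0.00.
Line 3 (74.91, Durar, 1,028 liters, £84,738.04):
Base rate for 74.91 is 8.5%.
Origin Durar qualifies under the Peleth–Durar agreement and 74.91 is covered: preferential rate 6% applies instead.
Duty = £84,738.04 × 6% = £5,084.28.
Total = £0.00 + £0.00 + £5,084.28 = £5,084.28.

£5,084.28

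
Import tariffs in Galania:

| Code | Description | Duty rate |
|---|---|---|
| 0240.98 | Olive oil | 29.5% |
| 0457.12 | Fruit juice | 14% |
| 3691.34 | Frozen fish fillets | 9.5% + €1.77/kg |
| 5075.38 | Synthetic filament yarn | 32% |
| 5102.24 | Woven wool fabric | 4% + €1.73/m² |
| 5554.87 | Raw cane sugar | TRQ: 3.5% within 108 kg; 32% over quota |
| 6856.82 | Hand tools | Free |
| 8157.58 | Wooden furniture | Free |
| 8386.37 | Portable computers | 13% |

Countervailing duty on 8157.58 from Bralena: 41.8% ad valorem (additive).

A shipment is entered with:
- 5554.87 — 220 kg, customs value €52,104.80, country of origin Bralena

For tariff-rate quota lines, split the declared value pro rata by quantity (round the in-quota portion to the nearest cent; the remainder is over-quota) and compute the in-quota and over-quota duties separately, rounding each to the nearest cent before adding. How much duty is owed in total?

€9,383.61

Line 1 (5554.87, Bralena, 220 kg, €52,104.80):
Code 5554.87 is under a tariff-rate quota (threshold 108 kg). In-quota: 108 kg at 3.5%; over-quota: 112 kg at 32%.
Pro-rata value split: in-quota = €52,104.80 × 108/220 = €25,578.72; over-quota = €52,104.80 − €25,578.72 = €26,526.08.
In-quota duty = €25,578.72 × 3.5% = €895.26. Over-quota duty = €26,526.08 × 32% = €8,488.35.
Line duty = €895.26 + €8,488.35 = €9,383.61.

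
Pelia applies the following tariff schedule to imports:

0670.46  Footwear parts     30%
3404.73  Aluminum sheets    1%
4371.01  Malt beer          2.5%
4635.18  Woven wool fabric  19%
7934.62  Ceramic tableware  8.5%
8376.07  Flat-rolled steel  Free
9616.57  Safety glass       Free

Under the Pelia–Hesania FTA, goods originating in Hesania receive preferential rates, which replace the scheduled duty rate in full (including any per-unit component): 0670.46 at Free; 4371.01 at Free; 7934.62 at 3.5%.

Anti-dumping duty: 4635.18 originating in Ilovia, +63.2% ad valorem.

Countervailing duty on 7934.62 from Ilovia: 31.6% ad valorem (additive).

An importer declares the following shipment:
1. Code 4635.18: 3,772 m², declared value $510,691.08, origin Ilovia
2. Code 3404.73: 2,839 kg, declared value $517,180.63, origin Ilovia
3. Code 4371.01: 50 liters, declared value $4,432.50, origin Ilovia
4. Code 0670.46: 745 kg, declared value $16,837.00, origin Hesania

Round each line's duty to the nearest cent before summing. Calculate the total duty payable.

$425,070.69

Line 1 (4635.18, Ilovia, 3,772 m², $510,691.08):
Base rate for 4635.18 is 19%.
Additional duty on 4635.18 from Ilovia: +63.2%. Applied ad valorem rate: 19% + 63.2% = 82.2%.
Duty = $510,691.08 × 82.2% = $419,788.07.
Line 2 (3404.73, Ilovia, 2,839 kg, $517,180.63):
Base rate for 3404.73 is 1%.
Duty = $517,180.63 × 1% = $5,171.81.
Line 3 (4371.01, Ilovia, 50 liters, $4,432.50):
Base rate for 4371.01 is 2.5%.
4371.01 has an FTA preferential rate, but origin Ilovia is not Hesania; base rate stands.
Duty = $4,432.50 × 2.5% = $110.81.
Line 4 (0670.46, Hesania, 745 kg, $16,837.00):
Base rate for 0670.46 is 30%.
Origin Hesania qualifies under the Pelia–Hesania agreement and 0670.46 is covered: preferential rate Free applies instead.
Duty = $16,837.00 × 0% = $0.00.
Total = $419,788.07 + $5,171.81 + $110.81 + $0.00 = $425,070.69.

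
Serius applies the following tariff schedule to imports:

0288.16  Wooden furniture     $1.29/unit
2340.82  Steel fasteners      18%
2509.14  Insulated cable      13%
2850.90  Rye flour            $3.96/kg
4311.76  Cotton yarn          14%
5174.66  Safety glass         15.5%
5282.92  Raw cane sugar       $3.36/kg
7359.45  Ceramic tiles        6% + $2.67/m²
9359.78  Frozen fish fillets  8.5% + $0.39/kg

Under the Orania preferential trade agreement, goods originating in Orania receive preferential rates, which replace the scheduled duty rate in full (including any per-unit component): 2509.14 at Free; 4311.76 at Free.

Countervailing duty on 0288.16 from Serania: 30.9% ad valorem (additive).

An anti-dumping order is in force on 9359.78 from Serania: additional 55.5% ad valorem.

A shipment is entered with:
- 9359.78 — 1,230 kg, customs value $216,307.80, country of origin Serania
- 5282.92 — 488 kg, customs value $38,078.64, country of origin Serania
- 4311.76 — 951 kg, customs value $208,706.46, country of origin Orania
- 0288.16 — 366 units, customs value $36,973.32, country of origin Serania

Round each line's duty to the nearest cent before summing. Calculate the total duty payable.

$152,453.27

Line 1 (9359.78, Serania, 1,230 kg, $216,307.80):
Base rate for 9359.78 is 8.5% + $0.39/kg.
Additional duty on 9359.78 from Serania: +55.5%. Applied ad valorem rate: 8.5% + 55.5% = 64%.
Duty = $216,307.80 × 64% + 1,230 × $0.39 = $138,916.69.
Line 2 (5282.92, Serania, 488 kg, $38,078.64):
Base rate for 5282.92 is $3.36/kg.
Duty = 488 × $3.36 = $1,639.68.
Line 3 (4311.76, Orania, 951 kg, $208,706.46):
Base rate for 4311.76 is 14%.
Origin Orania qualifies under the Serius–Orania agreement and 4311.76 is covered: preferential rate Free applies instead.
Duty = $208,706.46 × 0% = $0.00.
Line 4 (0288.16, Serania, 366 units, $36,973.32):
Base rate for 0288.16 is $1.29/unit.
Additional duty on 0288.16 from Serania: +30.9% ad valorem. Applied ad valorem rate = 30.9%.
Duty = $36,973.32 × 30.9% + 366 × $1.29 = $11,896.90.
Total = $138,916.69 + $1,639.68 + $0.00 + $11,896.90 = $152,453.27.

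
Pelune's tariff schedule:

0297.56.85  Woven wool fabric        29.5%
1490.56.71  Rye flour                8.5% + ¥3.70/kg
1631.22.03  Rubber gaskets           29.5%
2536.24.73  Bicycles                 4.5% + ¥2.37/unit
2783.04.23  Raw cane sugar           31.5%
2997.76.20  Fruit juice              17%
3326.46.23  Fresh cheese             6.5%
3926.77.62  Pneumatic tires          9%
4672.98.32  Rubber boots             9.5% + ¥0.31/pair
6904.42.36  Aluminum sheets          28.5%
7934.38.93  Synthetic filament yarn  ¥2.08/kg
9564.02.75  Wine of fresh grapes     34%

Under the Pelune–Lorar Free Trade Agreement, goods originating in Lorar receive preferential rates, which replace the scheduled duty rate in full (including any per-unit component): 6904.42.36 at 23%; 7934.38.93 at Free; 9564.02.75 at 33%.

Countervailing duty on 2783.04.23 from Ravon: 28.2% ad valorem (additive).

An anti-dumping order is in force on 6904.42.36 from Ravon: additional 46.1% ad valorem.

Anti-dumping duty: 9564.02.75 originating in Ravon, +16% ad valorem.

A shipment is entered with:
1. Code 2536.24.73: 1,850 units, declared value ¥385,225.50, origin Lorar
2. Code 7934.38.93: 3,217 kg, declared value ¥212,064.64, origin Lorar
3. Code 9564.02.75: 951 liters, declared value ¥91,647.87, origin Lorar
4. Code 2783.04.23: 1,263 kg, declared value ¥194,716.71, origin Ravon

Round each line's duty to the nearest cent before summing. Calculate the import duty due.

¥168,209.33

Line 1 (2536.24.73, Lorar, 1,850 units, ¥385,225.50):
Base rate for 2536.24.73 is 4.5% + ¥2.37/unit.
Origin Lorar is the FTA partner but 2536.24.73 is not on the preference list; base rate stands.
Duty = ¥385,225.50 × 4.5% + 1,850 × ¥2.37 = ¥21,719.65.
Line 2 (7934.38.93, Lorar, 3,217 kg, ¥212,064.64):
Base rate for 7934.38.93 is ¥2.08/kg.
Origin Lorar qualifies under the Pelune–Lorar agreement and 7934.38.93 is covered: preferential rate Free applies instead.
Duty = ¥212,064.64 × 0% = ¥0.00.
Line 3 (9564.02.75, Lorar, 951 liters, ¥91,647.87):
Base rate for 9564.02.75 is 34%.
Origin Lorar qualifies under the Pelune–Lorar agreement and 9564.02.75 is covered: preferential rate 33% applies instead.
The additional-duty order on 9564.02.75 targets Ravon, not Lorar; it does not apply.
Duty = ¥91,647.87 × 33% = ¥30,243.80.
Line 4 (2783.04.23, Ravon, 1,263 kg, ¥194,716.71):
Base rate for 2783.04.23 is 31.5%.
Additional duty on 2783.04.23 from Ravon: +28.2%. Applied ad valorem rate: 31.5% + 28.2% = 59.7%.
Duty = ¥194,716.71 × 59.7% = ¥116,245.88.
Total = ¥21,719.65 + ¥0.00 + ¥30,243.80 + ¥116,245.88 = ¥168,209.33.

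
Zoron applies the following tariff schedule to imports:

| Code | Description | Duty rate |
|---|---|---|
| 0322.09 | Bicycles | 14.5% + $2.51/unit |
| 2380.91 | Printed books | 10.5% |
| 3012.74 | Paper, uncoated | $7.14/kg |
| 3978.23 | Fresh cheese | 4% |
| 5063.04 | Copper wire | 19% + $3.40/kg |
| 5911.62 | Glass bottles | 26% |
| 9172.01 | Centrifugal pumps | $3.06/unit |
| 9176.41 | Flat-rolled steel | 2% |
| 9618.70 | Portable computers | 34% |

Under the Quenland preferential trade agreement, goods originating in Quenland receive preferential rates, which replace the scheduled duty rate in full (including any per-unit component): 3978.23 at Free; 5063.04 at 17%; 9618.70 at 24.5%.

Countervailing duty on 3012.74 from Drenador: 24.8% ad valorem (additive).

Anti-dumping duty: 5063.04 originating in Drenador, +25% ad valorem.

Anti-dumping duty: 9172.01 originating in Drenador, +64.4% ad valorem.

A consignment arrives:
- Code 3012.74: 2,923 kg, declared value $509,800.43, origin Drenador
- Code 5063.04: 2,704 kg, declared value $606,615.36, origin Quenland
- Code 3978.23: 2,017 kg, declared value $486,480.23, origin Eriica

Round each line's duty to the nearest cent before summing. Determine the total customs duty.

Line 1 (3012.74, Drenador, 2,923 kg, $509,800.43):
Base rate for 3012.74 is $7.14/kg.
Additional duty on 3012.74 from Drenador: +24.8% ad valorem. Applied ad valorem rate = 24.8%.
Duty = $509,800.43 × 24.8% + 2,923 × $7.14 = $147,300.73.
Line 2 (5063.04, Quenland, 2,704 kg, $606,615.36):
Base rate for 5063.04 is 19% + $3.40/kg.
Origin Quenland qualifies under the Zoron–Quenland agreement and 5063.04 is covered: preferential rate 17% applies instead.
The additional-duty order on 5063.04 targets Drenador, not Quenland; it does not apply.
Duty = $606,615.36 × 17% = $103,124.61.
Line 3 (3978.23, Eriica, 2,017 kg, $486,480.23):
Base rate for 3978.23 is 4%.
3978.23 has an FTA preferential rate, but origin Eriica is not Quenland; base rate stands.
Duty = $486,480.23 × 4% = $19,459.21.
Total = $147,300.73 + $103,124.61 + $19,459.21 = $269,884.55.

$269,884.55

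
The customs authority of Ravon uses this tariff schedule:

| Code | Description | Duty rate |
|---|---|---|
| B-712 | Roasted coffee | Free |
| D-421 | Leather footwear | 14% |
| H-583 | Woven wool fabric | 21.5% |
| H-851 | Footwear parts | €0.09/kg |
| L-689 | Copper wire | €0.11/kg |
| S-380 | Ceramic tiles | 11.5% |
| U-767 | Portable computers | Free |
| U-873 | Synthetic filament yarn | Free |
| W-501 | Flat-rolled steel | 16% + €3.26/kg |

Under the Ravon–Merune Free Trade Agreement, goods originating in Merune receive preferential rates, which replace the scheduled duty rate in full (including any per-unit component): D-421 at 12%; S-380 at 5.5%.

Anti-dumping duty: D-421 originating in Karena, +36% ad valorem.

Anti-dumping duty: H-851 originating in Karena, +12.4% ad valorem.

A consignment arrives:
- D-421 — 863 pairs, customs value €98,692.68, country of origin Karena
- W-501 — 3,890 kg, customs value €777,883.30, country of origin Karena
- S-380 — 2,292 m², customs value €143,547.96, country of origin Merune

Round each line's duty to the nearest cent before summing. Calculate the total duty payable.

Line 1 (D-421, Karena, 863 pairs, €98,692.68):
Base rate for D-421 is 14%.
D-421 has an FTA preferential rate, but origin Karena is not Merune; base rate stands.
Additional duty on D-421 from Karena: +36%. Applied ad valorem rate: 14% + 36% = 50%.
Duty = €98,692.68 × 50% = €49,346.34.
Line 2 (W-501, Karena, 3,890 kg, €777,883.30):
Base rate for W-501 is 16% + €3.26/kg.
Duty = €777,883.30 × 16% + 3,890 × €3.26 = €137,142.73.
Line 3 (S-380, Merune, 2,292 m², €143,547.96):
Base rate for S-380 is 11.5%.
Origin Merune qualifies under the Ravon–Merune agreement and S-380 is covered: preferential rate 5.5% applies instead.
Duty = €143,547.96 × 5.5% = €7,895.14.
Total = €49,346.34 + €137,142.73 + €7,895.14 = €194,384.21.

€194,384.21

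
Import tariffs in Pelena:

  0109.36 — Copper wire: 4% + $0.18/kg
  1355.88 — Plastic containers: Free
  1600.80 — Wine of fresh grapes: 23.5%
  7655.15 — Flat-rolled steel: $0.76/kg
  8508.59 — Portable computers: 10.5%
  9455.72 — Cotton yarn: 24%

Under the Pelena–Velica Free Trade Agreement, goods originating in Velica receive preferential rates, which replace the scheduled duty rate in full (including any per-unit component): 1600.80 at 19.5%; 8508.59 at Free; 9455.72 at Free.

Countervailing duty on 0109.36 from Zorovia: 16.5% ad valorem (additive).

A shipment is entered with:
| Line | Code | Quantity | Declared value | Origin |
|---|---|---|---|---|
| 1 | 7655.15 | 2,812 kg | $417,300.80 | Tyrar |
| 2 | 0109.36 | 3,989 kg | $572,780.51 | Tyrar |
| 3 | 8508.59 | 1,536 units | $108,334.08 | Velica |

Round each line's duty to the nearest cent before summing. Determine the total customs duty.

Line 1 (7655.15, Tyrar, 2,812 kg, $417,300.80):
Base rate for 7655.15 is $0.76/kg.
Duty = 2,812 × $0.76 = $2,137.12.
Line 2 (0109.36, Tyrar, 3,989 kg, $572,780.51):
Base rate for 0109.36 is 4% + $0.18/kg.
The additional-duty order on 0109.36 targets Zorovia, not Tyrar; it does not apply.
Duty = $572,780.51 × 4% + 3,989 × $0.18 = $23,629.24.
Line 3 (8508.59, Velica, 1,536 units, $108,334.08):
Base rate for 8508.59 is 10.5%.
Origin Velica qualifies under the Pelena–Velica agreement and 8508.59 is covered: preferential rate Free applies instead.
Duty = $108,334.08 × 0% = $0.00.
Total = $2,137.12 + $23,629.24 + $0.00 = $25,766.36.

$25,766.36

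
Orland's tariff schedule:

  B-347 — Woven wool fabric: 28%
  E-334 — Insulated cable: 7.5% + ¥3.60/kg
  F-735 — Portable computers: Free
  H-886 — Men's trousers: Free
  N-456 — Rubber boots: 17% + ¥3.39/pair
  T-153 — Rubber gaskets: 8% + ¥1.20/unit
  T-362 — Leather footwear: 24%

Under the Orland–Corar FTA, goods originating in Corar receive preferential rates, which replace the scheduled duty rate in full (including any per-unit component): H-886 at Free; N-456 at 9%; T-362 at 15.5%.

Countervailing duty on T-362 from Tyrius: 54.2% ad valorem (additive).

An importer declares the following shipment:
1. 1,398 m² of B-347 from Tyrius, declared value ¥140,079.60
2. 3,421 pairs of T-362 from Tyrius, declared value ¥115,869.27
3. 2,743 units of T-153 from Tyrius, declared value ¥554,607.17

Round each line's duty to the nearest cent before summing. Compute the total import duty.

¥177,492.23

Line 1 (B-347, Tyrius, 1,398 m², ¥140,079.60):
Base rate for B-347 is 28%.
Duty = ¥140,079.60 × 28% = ¥39,222.29.
Line 2 (T-362, Tyrius, 3,421 pairs, ¥115,869.27):
Base rate for T-362 is 24%.
T-362 has an FTA preferential rate, but origin Tyrius is not Corar; base rate stands.
Additional duty on T-362 from Tyrius: +54.2%. Applied ad valorem rate: 24% + 54.2% = 78.2%.
Duty = ¥115,869.27 × 78.2% = ¥90,609.77.
Line 3 (T-153, Tyrius, 2,743 units, ¥554,607.17):
Base rate for T-153 is 8% + ¥1.20/unit.
Duty = ¥554,607.17 × 8% + 2,743 × ¥1.20 = ¥47,660.17.
Total = ¥39,222.29 + ¥90,609.77 + ¥47,660.17 = ¥177,492.23.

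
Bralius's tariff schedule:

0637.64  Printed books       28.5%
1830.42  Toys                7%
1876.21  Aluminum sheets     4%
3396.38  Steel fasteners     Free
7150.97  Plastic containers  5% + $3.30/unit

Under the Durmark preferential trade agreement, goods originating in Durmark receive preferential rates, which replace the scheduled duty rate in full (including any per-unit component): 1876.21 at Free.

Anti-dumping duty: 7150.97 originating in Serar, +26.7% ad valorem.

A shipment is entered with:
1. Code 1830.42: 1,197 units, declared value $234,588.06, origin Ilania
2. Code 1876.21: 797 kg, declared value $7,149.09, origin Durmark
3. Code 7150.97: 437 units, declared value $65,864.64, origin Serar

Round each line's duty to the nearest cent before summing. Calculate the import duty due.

$38,742.35

Line 1 (1830.42, Ilania, 1,197 units, $234,588.06):
Base rate for 1830.42 is 7%.
Duty = $234,588.06 × 7% = $16,421.16.
Line 2 (1876.21, Durmark, 797 kg, $7,149.09):
Base rate for 1876.21 is 4%.
Origin Durmark qualifies under the Bralius–Durmark agreement and 1876.21 is covered: preferential rate Free applies instead.
Duty = $7,149.09 × 0% = $0.00.
Line 3 (7150.97, Serar, 437 units, $65,864.64):
Base rate for 7150.97 is 5% + $3.30/unit.
Additional duty on 7150.97 from Serar: +26.7%. Applied ad valorem rate: 5% + 26.7% = 31.7%.
Duty = $65,864.64 × 31.7% + 437 × $3.30 = $22,321.19.
Total = $16,421.16 + $0.00 + $22,321.19 = $38,742.35.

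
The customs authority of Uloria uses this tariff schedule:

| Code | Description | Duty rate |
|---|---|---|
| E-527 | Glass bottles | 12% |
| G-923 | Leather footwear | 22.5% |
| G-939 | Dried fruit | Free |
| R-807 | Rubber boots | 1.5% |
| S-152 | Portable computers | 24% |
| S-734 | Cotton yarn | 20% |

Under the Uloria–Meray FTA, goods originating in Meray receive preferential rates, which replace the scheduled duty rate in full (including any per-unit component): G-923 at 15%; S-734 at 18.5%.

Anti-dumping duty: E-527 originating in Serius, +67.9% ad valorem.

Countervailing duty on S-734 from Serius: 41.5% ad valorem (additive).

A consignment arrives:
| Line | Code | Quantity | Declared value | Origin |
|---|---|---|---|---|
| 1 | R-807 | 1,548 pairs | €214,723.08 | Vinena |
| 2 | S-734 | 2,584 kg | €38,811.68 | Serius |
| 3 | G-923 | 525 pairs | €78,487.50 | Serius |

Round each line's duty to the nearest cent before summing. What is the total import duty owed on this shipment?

Line 1 (R-807, Vinena, 1,548 pairs, €214,723.08):
Base rate for R-807 is 1.5%.
Duty = €214,723.08 × 1.5% = €3,220.85.
Line 2 (S-734, Serius, 2,584 kg, €38,811.68):
Base rate for S-734 is 20%.
S-734 has an FTA preferential rate, but origin Serius is not Meray; base rate stands.
Additional duty on S-734 from Serius: +41.5%. Applied ad valorem rate: 20% + 41.5% = 61.5%.
Duty = €38,811.68 × 61.5% = €23,869.18.
Line 3 (G-923, Serius, 525 pairs, €78,487.50):
Base rate for G-923 is 22.5%.
G-923 has an FTA preferential rate, but origin Serius is not Meray; base rate stands.
Duty = €78,487.50 × 22.5% = €17,659.69.
Total = €3,220.85 + €23,869.18 + €17,659.69 = €44,749.72.

€44,749.72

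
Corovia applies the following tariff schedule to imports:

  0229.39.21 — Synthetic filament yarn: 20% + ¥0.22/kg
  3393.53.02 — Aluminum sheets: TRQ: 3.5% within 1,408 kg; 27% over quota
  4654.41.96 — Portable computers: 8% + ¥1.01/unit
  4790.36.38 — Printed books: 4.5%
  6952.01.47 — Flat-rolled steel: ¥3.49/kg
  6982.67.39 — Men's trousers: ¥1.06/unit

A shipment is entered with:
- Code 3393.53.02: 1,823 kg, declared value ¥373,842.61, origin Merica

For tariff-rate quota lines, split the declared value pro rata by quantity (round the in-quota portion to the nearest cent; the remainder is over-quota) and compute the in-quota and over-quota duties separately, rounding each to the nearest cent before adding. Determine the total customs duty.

Line 1 (3393.53.02, Merica, 1,823 kg, ¥373,842.61):
Code 3393.53.02 is under a tariff-rate quota (threshold 1,408 kg). In-quota: 1,408 kg at 3.5%; over-quota: 415 kg at 27%.
Pro-rata value split: in-quota = ¥373,842.61 × 1,408/1,823 = ¥288,738.56; over-quota = ¥373,842.61 − ¥288,738.56 = ¥85,104.05.
In-quota duty = ¥288,738.56 × 3.5% = ¥10,105.85. Over-quota duty = ¥85,104.05 × 27% = ¥22,978.09.
Line duty = ¥10,105.85 + ¥22,978.09 = ¥33,083.94.

¥33,083.94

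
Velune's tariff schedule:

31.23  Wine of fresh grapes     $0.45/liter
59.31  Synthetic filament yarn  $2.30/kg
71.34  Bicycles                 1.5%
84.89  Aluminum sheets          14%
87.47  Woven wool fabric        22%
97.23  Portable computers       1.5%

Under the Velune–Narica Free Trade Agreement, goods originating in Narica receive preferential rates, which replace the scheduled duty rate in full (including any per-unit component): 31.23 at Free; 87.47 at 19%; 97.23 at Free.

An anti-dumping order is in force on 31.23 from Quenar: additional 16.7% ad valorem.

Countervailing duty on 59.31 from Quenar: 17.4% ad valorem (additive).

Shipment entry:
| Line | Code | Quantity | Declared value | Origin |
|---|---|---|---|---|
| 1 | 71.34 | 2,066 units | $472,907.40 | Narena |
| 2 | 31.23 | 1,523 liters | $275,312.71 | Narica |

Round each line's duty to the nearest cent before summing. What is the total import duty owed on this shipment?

$7,093.61

Line 1 (71.34, Narena, 2,066 units, $472,907.40):
Base rate for 71.34 is 1.5%.
Duty = $472,907.40 × 1.5% = $7,093.61.
Line 2 (31.23, Narica, 1,523 liters, $275,312.71):
Base rate for 31.23 is $0.45/liter.
Origin Narica qualifies under the Velune–Narica agreement and 31.23 is covered: preferential rate Free applies instead.
The additional-duty order on 31.23 targets Quenar, not Narica; it does not apply.
Duty = $275,312.71 × 0% = $0.00.
Total = $7,093.61 + $0.00 = $7,093.61.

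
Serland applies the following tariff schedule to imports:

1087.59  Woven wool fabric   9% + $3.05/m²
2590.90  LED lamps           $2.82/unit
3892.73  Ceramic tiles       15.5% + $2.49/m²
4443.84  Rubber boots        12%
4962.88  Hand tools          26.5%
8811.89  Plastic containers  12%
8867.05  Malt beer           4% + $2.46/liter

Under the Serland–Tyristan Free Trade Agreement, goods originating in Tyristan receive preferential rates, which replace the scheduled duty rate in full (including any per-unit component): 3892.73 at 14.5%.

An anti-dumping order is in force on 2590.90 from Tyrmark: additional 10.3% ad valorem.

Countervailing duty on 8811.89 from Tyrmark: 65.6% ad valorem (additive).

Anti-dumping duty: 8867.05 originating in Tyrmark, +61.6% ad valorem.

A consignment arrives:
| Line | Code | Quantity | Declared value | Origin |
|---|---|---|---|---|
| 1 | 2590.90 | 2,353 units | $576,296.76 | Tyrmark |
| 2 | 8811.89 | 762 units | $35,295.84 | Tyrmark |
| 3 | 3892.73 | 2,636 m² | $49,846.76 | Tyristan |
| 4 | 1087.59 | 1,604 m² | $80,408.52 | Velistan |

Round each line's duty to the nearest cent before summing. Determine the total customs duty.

$112,740.35

Line 1 (2590.90, Tyrmark, 2,353 units, $576,296.76):
Base rate for 2590.90 is $2.82/unit.
Additional duty on 2590.90 from Tyrmark: +10.3% ad valorem. Applied ad valorem rate = 10.3%.
Duty = $576,296.76 × 10.3% + 2,353 × $2.82 = $65,994.03.
Line 2 (8811.89, Tyrmark, 762 units, $35,295.84):
Base rate for 8811.89 is 12%.
Additional duty on 8811.89 from Tyrmark: +65.6%. Applied ad valorem rate: 12% + 65.6% = 77.6%.
Duty = $35,295.84 × 77.6% = $27,389.57.
Line 3 (3892.73, Tyristan, 2,636 m², $49,846.76):
Base rate for 3892.73 is 15.5% + $2.49/m².
Origin Tyristan qualifies under the Serland–Tyristan agreement and 3892.73 is covered: preferential rate 14.5% applies instead.
Duty = $49,846.76 × 14.5% = $7,227.78.
Line 4 (1087.59, Velistan, 1,604 m², $80,408.52):
Base rate for 1087.59 is 9% + $3.05/m².
Duty = $80,408.52 × 9% + 1,604 × $3.05 = $12,128.97.
Total = $65,994.03 + $27,389.57 + $7,227.78 + $12,128.97 = $112,740.35.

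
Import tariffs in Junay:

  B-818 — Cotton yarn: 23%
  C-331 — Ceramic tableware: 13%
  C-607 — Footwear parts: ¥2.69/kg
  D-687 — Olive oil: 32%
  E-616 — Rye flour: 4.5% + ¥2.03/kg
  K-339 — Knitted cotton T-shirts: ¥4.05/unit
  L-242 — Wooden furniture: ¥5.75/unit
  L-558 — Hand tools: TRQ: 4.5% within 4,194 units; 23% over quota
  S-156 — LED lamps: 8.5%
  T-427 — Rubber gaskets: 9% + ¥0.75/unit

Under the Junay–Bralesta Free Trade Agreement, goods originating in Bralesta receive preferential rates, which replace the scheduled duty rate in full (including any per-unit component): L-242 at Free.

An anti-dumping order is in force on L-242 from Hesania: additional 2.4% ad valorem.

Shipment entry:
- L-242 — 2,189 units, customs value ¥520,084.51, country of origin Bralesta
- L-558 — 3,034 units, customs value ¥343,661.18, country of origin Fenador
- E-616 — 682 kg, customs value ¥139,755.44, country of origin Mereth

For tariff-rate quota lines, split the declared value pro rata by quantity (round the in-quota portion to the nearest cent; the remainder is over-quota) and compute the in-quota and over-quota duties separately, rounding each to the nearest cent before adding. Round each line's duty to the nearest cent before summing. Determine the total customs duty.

Line 1 (L-242, Bralesta, 2,189 units, ¥520,084.51):
Base rate for L-242 is ¥5.75/unit.
Origin Bralesta qualifies under the Junay–Bralesta agreement and L-242 is covered: preferential rate Free applies instead.
The additional-duty order on L-242 targets Hesania, not Bralesta; it does not apply.
Duty = ¥520,084.51 × 0% = ¥0.00.
Line 2 (L-558, Fenador, 3,034 units, ¥343,661.18):
Code L-558 is under a tariff-rate quota (threshold 4,194 units). Quantity 3,034 units is within the quota, so the in-quota rate 4.5% applies to the full value.
Duty = ¥343,661.18 × 4.5% = ¥15,464.75.
Line 3 (E-616, Mereth, 682 kg, ¥139,755.44):
Base rate for E-616 is 4.5% + ¥2.03/kg.
Duty = ¥139,755.44 × 4.5% + 682 × ¥2.03 = ¥7,673.45.
Total = ¥0.00 + ¥15,464.75 + ¥7,673.45 = ¥23,138.20.

¥23,138.20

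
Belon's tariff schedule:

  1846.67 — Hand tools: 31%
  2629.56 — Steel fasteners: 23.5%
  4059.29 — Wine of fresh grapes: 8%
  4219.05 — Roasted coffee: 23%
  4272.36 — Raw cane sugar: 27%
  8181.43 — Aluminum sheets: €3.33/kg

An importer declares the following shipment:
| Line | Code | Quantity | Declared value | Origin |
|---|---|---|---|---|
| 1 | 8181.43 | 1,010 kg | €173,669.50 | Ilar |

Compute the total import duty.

Line 1 (8181.43, Ilar, 1,010 kg, €173,669.50):
Base rate for 8181.43 is €3.33/kg.
Duty = 1,010 × €3.33 = €3,363.30.

€3,363.30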